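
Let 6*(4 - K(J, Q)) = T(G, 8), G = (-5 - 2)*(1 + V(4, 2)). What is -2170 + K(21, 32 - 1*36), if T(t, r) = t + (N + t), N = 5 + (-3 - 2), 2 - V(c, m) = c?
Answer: -6505/3 ≈ -2168.3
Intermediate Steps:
V(c, m) = 2 - c
N = 0 (N = 5 - 5 = 0)
G = 7 (G = (-5 - 2)*(1 + (2 - 1*4)) = -7*(1 + (2 - 4)) = -7*(1 - 2) = -7*(-1) = 7)
T(t, r) = 2*t (T(t, r) = t + (0 + t) = t + t = 2*t)
K(J, Q) = 5/3 (K(J, Q) = 4 - 7/3 = 5/3)
-2170 + K(21, 32 - 1*36) = -2170 + 5/3 = -6505/3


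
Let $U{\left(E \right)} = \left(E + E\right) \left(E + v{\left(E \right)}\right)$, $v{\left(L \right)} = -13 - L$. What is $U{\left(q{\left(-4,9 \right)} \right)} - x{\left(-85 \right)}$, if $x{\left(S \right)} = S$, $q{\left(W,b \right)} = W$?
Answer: $189$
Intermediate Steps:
$U{\left(E \right)} = - 26 E$ ($U{\left(E \right)} = \left(E + E\right) \left(E - \left(13 + E\right)\right) = 2 E \left(-13\right) = - 26 E$)
$U{\left(q{\left(-4,9 \right)} \right)} - x{\left(-85 \right)} = \left(-26\right) \left(-4\right) - -85 = 104 + 85 = 189$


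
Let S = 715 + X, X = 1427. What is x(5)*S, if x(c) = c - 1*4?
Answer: 2142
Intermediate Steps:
x(c) = -4 + c (x(c) = c - 4 = -4 + c)
S = 2142 (S = 715 + 1427 = 2142)
x(5)*S = (-4 + 5)*2142 = 1*2142 = 2142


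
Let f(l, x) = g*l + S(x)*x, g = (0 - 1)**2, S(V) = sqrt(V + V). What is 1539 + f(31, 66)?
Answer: 1570 + 132*sqrt(33) ≈ 2328.3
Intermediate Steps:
S(V) = sqrt(2)*sqrt(V) (S(V) = sqrt(2*V) = sqrt(2)*sqrt(V))
g = 1 (g = (-1)**2 = 1)
f(l, x) = l + sqrt(2)*x**(3/2) (f(l, x) = 1*l + (sqrt(2)*sqrt(x))*x = l + sqrt(2)*x**(3/2))
1539 + f(31, 66) = 1539 + (31 + sqrt(2)*66**(3/2)) = 1539 + (31 + sqrt(2)*(66*sqrt(66))) = 1539 + (31 + 132*sqrt(33)) = 1570 + 132*sqrt(33)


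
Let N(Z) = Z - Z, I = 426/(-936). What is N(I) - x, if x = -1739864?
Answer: 1739864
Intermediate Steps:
I = -71/156 (I = 426*(-1/936) = -71/156 ≈ -0.45513)
N(Z) = 0
N(I) - x = 0 - 1*(-1739864) = 0 + 1739864 = 1739864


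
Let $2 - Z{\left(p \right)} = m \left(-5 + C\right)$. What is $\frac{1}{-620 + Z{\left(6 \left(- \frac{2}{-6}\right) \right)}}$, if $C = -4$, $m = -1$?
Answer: $- \frac{1}{627} \approx -0.0015949$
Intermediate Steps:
$Z{\left(p \right)} = -7$ ($Z{\left(p \right)} = 2 - - (-5 - 4) = 2 - \left(-1\right) \left(-9\right) = 2 - 9 = -7$)
$\frac{1}{-620 + Z{\left(6 \left(- \frac{2}{-6}\right) \right)}} = \frac{1}{-620 - 7} = \frac{1}{-627} = - \frac{1}{627}$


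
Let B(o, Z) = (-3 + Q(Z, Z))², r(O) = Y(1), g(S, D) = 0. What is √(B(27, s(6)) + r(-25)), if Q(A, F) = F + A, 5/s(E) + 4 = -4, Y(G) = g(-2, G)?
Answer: 17/4 ≈ 4.2500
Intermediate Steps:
Y(G) = 0
s(E) = -5/8 (s(E) = 5/(-4 - 4) = 5/(-8) = 5*(-⅛) = -5/8)
Q(A, F) = A + F
r(O) = 0
B(o, Z) = (-3 + 2*Z)² (B(o, Z) = (-3 + (Z + Z))² = (-3 + 2*Z)²)
√(B(27, s(6)) + r(-25)) = √((-3 + 2*(-5/8))² + 0) = √((-3 - 5/4)² + 0) = √((-17/4)² + 0) = √(289/16 + 0) = √(289/16) = 17/4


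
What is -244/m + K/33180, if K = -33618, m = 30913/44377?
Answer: -60051979179/170948890 ≈ -351.29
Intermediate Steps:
m = 30913/44377 (m = 30913*(1/44377) = 30913/44377 ≈ 0.69660)
-244/m + K/33180 = -244/30913/44377 - 33618/33180 = -244*44377/30913 - 33618*1/33180 = -10827988/30913 - 5603/5530 = -60051979179/170948890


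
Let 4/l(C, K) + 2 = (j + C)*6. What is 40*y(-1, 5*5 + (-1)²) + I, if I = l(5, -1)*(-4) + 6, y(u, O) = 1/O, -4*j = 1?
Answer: 4778/689 ≈ 6.9347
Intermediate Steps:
j = -¼ (j = -¼*1 = -¼ ≈ -0.25000)
l(C, K) = 4/(-7/2 + 6*C) (l(C, K) = 4/(-2 + (-¼ + C)*6) = 4/(-2 + (-3/2 + 6*C)) = 4/(-7/2 + 6*C))
I = 286/53 (I = (8/(-7 + 12*5))*(-4) + 6 = (8/(-7 + 60))*(-4) + 6 = (8/53)*(-4) + 6 = -32/53 + 6 = 286/53 ≈ 5.3962)
40*y(-1, 5*5 + (-1)²) + I = 40/(5*5 + (-1)²) + 286/53 = 40/(25 + 1) + 286/53 = 40/26 + 286/53 = 40*(1/26) + 286/53 = 20/13 + 286/53 = 4778/689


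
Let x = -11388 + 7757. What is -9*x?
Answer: 32679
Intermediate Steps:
x = -3631
-9*x = -9*(-3631) = 32679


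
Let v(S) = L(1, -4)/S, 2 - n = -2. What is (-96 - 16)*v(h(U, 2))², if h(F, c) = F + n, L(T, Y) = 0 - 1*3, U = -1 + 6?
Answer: -112/9 ≈ -12.444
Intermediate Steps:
n = 4 (n = 2 - 1*(-2) = 2 + 2 = 4)
U = 5
L(T, Y) = -3 (L(T, Y) = 0 - 3 = -3)
h(F, c) = 4 + F (h(F, c) = F + 4 = 4 + F)
v(S) = -3/S
(-96 - 16)*v(h(U, 2))² = (-96 - 16)*(-3/(4 + 5))² = -112*(-3/9)² = -112*(-3*⅑)² = -112*(-⅓)² = -112*⅑ = -112/9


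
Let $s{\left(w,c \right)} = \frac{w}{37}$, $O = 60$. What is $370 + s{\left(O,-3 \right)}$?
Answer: $\frac{13750}{37} \approx 371.62$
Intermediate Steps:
$s{\left(w,c \right)} = \frac{w}{37}$ ($s{\left(w,c \right)} = w \frac{1}{37} = \frac{w}{37}$)
$370 + s{\left(O,-3 \right)} = 370 + \frac{1}{37} \cdot 60 = 370 + \frac{60}{37} = \frac{13750}{37}$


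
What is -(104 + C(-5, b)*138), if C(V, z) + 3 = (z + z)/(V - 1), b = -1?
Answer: 264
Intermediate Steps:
C(V, z) = -3 + 2*z/(-1 + V) (C(V, z) = -3 + (z + z)/(V - 1) = -3 + (2*z)/(-1 + V) = -3 + 2*z/(-1 + V))
-(104 + C(-5, b)*138) = -(104 + ((3 - 3*(-5) + 2*(-1))/(-1 - 5))*138) = -(104 + ((3 + 15 - 2)/(-6))*138) = -(104 - ⅙*16*138) = -(104 - 8/3*138) = -(104 - 368) = -1*(-264) = 264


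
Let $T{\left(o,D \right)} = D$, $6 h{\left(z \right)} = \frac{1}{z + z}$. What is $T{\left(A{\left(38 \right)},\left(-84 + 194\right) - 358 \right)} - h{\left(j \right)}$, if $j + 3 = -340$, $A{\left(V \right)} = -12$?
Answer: $- \frac{1020767}{4116} \approx -248.0$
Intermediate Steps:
$j = -343$ ($j = -3 - 340 = -343$)
$h{\left(z \right)} = \frac{1}{12 z}$ ($h{\left(z \right)} = \frac{1}{6 \left(z + z\right)} = \frac{1}{6 \cdot 2 z} = \frac{\frac{1}{2} \frac{1}{z}}{6} = \frac{1}{12 z}$)
$T{\left(A{\left(38 \right)},\left(-84 + 194\right) - 358 \right)} - h{\left(j \right)} = \left(\left(-84 + 194\right) - 358\right) - \frac{1}{12 \left(-343\right)} = \left(110 - 358\right) - \frac{1}{12} \left(- \frac{1}{343}\right) = -248 - - \frac{1}{4116} = -248 + \frac{1}{4116} = - \frac{1020767}{4116}$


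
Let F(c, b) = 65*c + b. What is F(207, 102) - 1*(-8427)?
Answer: 21984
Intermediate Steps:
F(c, b) = b + 65*c
F(207, 102) - 1*(-8427) = (102 + 65*207) - 1*(-8427) = (102 + 13455) + 8427 = 13557 + 8427 = 21984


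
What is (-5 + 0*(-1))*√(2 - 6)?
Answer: -10*I ≈ -10.0*I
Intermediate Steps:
(-5 + 0*(-1))*√(2 - 6) = (-5 + 0)*√(-4) = -10*I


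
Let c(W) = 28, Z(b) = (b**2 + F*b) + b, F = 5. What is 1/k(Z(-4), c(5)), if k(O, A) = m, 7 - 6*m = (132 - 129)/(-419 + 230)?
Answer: 189/221 ≈ 0.85520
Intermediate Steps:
m = 221/189 (m = 7/6 - (132 - 129)/(6*(-419 + 230)) = 7/6 - 1/(2*(-189)) = 7/6 - (-1)/(2*189) = 7/6 - 1/6*(-1/63) = 7/6 + 1/378 = 221/189 ≈ 1.1693)
Z(b) = b**2 + 6*b (Z(b) = (b**2 + 5*b) + b = b**2 + 6*b)
k(O, A) = 221/189
1/k(Z(-4), c(5)) = 1/(221/189) = 189/221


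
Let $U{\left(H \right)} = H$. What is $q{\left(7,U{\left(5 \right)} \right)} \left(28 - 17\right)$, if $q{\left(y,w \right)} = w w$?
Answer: $275$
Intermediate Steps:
$q{\left(y,w \right)} = w^{2}$
$q{\left(7,U{\left(5 \right)} \right)} \left(28 - 17\right) = 5^{2} \left(28 - 17\right) = 25 \cdot 11 = 275$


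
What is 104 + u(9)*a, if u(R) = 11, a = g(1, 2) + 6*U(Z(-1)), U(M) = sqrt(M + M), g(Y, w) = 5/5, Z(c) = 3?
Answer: 115 + 66*sqrt(6) ≈ 276.67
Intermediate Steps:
g(Y, w) = 1 (g(Y, w) = 5*(1/5) = 1)
U(M) = sqrt(2)*sqrt(M) (U(M) = sqrt(2*M) = sqrt(2)*sqrt(M))
a = 1 + 6*sqrt(6) (a = 1 + 6*(sqrt(2)*sqrt(3)) = 1 + 6*sqrt(6) ≈ 15.697)
104 + u(9)*a = 104 + 11*(1 + 6*sqrt(6)) = 104 + (11 + 66*sqrt(6)) = 115 + 66*sqrt(6)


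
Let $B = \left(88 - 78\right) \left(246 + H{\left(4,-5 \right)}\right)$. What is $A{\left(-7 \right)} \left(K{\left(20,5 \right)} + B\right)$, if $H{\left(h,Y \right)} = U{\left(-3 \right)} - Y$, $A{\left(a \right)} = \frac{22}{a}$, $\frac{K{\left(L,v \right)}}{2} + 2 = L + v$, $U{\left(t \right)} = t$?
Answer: $- \frac{55572}{7} \approx -7938.9$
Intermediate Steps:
$K{\left(L,v \right)} = -4 + 2 L + 2 v$ ($K{\left(L,v \right)} = -4 + 2 \left(L + v\right) = -4 + \left(2 L + 2 v\right) = -4 + 2 L + 2 v$)
$H{\left(h,Y \right)} = -3 - Y$
$B = 2480$ ($B = \left(88 - 78\right) \left(246 - -2\right) = 10 \left(246 + \left(-3 + 5\right)\right) = 10 \left(246 + 2\right) = 10 \cdot 248 = 2480$)
$A{\left(-7 \right)} \left(K{\left(20,5 \right)} + B\right) = \frac{22}{-7} \left(\left(-4 + 2 \cdot 20 + 2 \cdot 5\right) + 2480\right) = 22 \left(- \frac{1}{7}\right) \left(\left(-4 + 40 + 10\right) + 2480\right) = - \frac{22 \left(46 + 2480\right)}{7} = \left(- \frac{22}{7}\right) 2526 = - \frac{55572}{7}$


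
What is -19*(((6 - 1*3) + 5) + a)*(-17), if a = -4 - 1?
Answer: 969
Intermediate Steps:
a = -5
-19*(((6 - 1*3) + 5) + a)*(-17) = -19*(((6 - 1*3) + 5) - 5)*(-17) = -19*(((6 - 3) + 5) - 5)*(-17) = -19*((3 + 5) - 5)*(-17) = -19*(8 - 5)*(-17) = -19*3*(-17) = -57*(-17) = 969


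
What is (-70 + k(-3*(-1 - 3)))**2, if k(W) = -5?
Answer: 5625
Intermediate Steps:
(-70 + k(-3*(-1 - 3)))**2 = (-70 - 5)**2 = (-75)**2 = 5625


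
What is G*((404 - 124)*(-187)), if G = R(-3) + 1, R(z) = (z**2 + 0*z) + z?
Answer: -366520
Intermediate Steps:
R(z) = z + z**2 (R(z) = (z**2 + 0) + z = z**2 + z = z + z**2)
G = 7 (G = -3*(1 - 3) + 1 = -3*(-2) + 1 = 6 + 1 = 7)
G*((404 - 124)*(-187)) = 7*((404 - 124)*(-187)) = 7*(280*(-187)) = 7*(-52360) = -366520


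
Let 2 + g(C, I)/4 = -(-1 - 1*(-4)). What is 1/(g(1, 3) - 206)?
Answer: -1/226 ≈ -0.0044248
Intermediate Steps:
g(C, I) = -20 (g(C, I) = -8 + 4*(-(-1 - 1*(-4))) = -8 + 4*(-(-1 + 4)) = -8 + 4*(-1*3) = -8 + 4*(-3) = -8 - 12 = -20)
1/(g(1, 3) - 206) = 1/(-20 - 206) = 1/(-226) = -1/226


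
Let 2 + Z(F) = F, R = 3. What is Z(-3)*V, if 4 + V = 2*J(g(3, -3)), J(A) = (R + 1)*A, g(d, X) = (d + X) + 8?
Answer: -300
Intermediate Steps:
Z(F) = -2 + F
g(d, X) = 8 + X + d (g(d, X) = (X + d) + 8 = 8 + X + d)
J(A) = 4*A (J(A) = (3 + 1)*A = 4*A)
V = 60 (V = -4 + 2*(4*(8 - 3 + 3)) = -4 + 2*(4*8) = -4 + 2*32 = -4 + 64 = 60)
Z(-3)*V = (-2 - 3)*60 = -5*60 = -300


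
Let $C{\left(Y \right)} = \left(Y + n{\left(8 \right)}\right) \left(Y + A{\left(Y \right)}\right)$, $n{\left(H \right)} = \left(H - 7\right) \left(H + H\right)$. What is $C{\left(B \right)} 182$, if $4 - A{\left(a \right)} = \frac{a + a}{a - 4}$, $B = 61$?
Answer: $\frac{50212162}{57} \approx 8.8092 \cdot 10^{5}$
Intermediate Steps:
$A{\left(a \right)} = 4 - \frac{2 a}{-4 + a}$ ($A{\left(a \right)} = 4 - \frac{a + a}{a - 4} = 4 - \frac{2 a}{-4 + a}$)
$n{\left(H \right)} = 2 H \left(-7 + H\right)$ ($n{\left(H \right)} = \left(-7 + H\right) 2 H = 2 H \left(-7 + H\right)$)
$C{\left(Y \right)} = \left(16 + Y\right) \left(Y + \frac{2 \left(-8 + Y\right)}{-4 + Y}\right)$ ($C{\left(Y \right)} = \left(Y + 2 \cdot 8 \left(-7 + 8\right)\right) \left(Y + \frac{2 \left(-8 + Y\right)}{-4 + Y}\right) = \left(Y + 2 \cdot 8 \cdot 1\right) \left(Y + \frac{2 \left(-8 + Y\right)}{-4 + Y}\right) = \left(Y + 16\right) \left(Y + \frac{2 \left(-8 + Y\right)}{-4 + Y}\right) = \left(16 + Y\right) \left(Y + \frac{2 \left(-8 + Y\right)}{-4 + Y}\right)$)
$C{\left(B \right)} 182 = \frac{-256 + 61^{3} - 2928 + 14 \cdot 61^{2}}{-4 + 61} \cdot 182 = \frac{-256 + 226981 - 2928 + 14 \cdot 3721}{57} \cdot 182 = \frac{-256 + 226981 - 2928 + 52094}{57} \cdot 182 = \frac{1}{57} \cdot 275891 \cdot 182 = \frac{275891}{57} \cdot 182 = \frac{50212162}{57}$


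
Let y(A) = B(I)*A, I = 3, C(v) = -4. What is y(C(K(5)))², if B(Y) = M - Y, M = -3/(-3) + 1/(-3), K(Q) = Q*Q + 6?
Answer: 784/9 ≈ 87.111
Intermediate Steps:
K(Q) = 6 + Q² (K(Q) = Q² + 6 = 6 + Q²)
M = ⅔ (M = -3*(-⅓) + 1*(-⅓) = 1 - ⅓ = ⅔ ≈ 0.66667)
B(Y) = ⅔ - Y
y(A) = -7*A/3 (y(A) = (⅔ - 1*3)*A = (⅔ - 3)*A = -7*A/3)
y(C(K(5)))² = (-7/3*(-4))² = (28/3)² = 784/9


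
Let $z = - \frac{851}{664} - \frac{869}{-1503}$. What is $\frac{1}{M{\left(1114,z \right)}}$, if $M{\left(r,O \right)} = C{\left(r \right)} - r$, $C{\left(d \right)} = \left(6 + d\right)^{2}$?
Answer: $\frac{1}{1253286} \approx 7.979 \cdot 10^{-7}$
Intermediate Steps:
$z = - \frac{702037}{997992}$ ($z = \left(-851\right) \frac{1}{664} - - \frac{869}{1503} = - \frac{851}{664} + \frac{869}{1503} = - \frac{702037}{997992} \approx -0.70345$)
$M{\left(r,O \right)} = \left(6 + r\right)^{2} - r$
$\frac{1}{M{\left(1114,z \right)}} = \frac{1}{\left(6 + 1114\right)^{2} - 1114} = \frac{1}{1120^{2} - 1114} = \frac{1}{1254400 - 1114} = \frac{1}{1253286}$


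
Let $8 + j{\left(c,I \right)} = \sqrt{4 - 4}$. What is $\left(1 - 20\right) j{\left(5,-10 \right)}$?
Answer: $152$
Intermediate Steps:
$j{\left(c,I \right)} = -8$ ($j{\left(c,I \right)} = -8 + \sqrt{4 - 4} = -8 + \sqrt{0} = -8 + 0 = -8$)
$\left(1 - 20\right) j{\left(5,-10 \right)} = \left(1 - 20\right) \left(-8\right) = \left(-19\right) \left(-8\right) = 152$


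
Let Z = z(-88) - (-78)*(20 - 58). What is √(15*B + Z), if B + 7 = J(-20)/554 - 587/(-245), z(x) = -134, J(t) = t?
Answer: 4*I*√744331409/1939 ≈ 56.281*I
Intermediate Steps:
B = -314906/67865 (B = -7 + (-20/554 - 587/(-245)) = -7 + (-20*1/554 - 587*(-1/245)) = -7 + (-10/277 + 587/245) = -7 + 160149/67865 = -314906/67865 ≈ -4.6402)
Z = -3098 (Z = -134 - (-78)*(20 - 58) = -134 - (-78)*(-38) = -134 - 1*2964 = -134 - 2964 = -3098)
√(15*B + Z) = √(15*(-314906/67865) - 3098) = √(-944718/13573 - 3098) = √(-42993872/13573) = 4*I*√744331409/1939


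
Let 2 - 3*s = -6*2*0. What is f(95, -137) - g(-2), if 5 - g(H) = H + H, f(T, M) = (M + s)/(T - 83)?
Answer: -733/36 ≈ -20.361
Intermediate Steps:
s = ⅔ (s = ⅔ - (-6*2)*0/3 = ⅔ - (-4)*0 = ⅔ - ⅓*0 = ⅔ + 0 = ⅔ ≈ 0.66667)
f(T, M) = (⅔ + M)/(-83 + T) (f(T, M) = (M + ⅔)/(T - 83) = (⅔ + M)/(-83 + T))
g(H) = 5 - 2*H (g(H) = 5 - (H + H) = 5 - 2*H)
f(95, -137) - g(-2) = (⅔ - 137)/(-83 + 95) - (5 - 2*(-2)) = -409/3/12 - (5 + 4) = (1/12)*(-409/3) - 1*9 = -409/36 - 9 = -733/36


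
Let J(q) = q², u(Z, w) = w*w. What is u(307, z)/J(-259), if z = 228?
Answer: 51984/67081 ≈ 0.77494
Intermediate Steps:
u(Z, w) = w²
u(307, z)/J(-259) = 228²/((-259)²) = 51984/67081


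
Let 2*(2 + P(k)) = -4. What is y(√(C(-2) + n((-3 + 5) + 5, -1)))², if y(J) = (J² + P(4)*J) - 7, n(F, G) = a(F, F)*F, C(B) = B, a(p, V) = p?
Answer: 2352 - 320*√47 ≈ 158.19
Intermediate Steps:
P(k) = -4 (P(k) = -2 + (½)*(-4) = -2 - 2 = -4)
n(F, G) = F² (n(F, G) = F*F = F²)
y(J) = -7 + J² - 4*J (y(J) = (J² - 4*J) - 7 = -7 + J² - 4*J)
y(√(C(-2) + n((-3 + 5) + 5, -1)))² = (-7 + (√(-2 + ((-3 + 5) + 5)²))² - 4*√(-2 + ((-3 + 5) + 5)²))² = (-7 + (√(-2 + (2 + 5)²))² - 4*√(-2 + (2 + 5)²))² = (-7 + (√(-2 + 7²))² - 4*√(-2 + 7²))² = (-7 + (√(-2 + 49))² - 4*√(-2 + 49))² = (-7 + (√47)² - 4*√47)² = (-7 + 47 - 4*√47)² = (40 - 4*√47)²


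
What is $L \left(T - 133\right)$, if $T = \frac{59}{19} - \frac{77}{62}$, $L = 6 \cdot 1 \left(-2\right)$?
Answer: $\frac{926874}{589} \approx 1573.6$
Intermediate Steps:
$L = -12$ ($L = 6 \left(-2\right) = -12$)
$T = \frac{2195}{1178}$ ($T = 59 \cdot \frac{1}{19} - \frac{77}{62} = \frac{59}{19} - \frac{77}{62} = \frac{2195}{1178} \approx 1.8633$)
$L \left(T - 133\right) = - 12 \left(\frac{2195}{1178} - 133\right) = \left(-12\right) \left(- \frac{154479}{1178}\right) = \frac{926874}{589}$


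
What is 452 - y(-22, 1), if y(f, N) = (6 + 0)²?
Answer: 416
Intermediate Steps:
y(f, N) = 36 (y(f, N) = 6² = 36)
452 - y(-22, 1) = 452 - 1*36 = 452 - 36 = 416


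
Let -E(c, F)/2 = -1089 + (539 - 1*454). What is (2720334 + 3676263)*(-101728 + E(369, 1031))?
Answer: -637868652840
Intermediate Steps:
E(c, F) = 2008 (E(c, F) = -2*(-1089 + (539 - 1*454)) = -2*(-1089 + (539 - 454)) = -2*(-1089 + 85) = -2*(-1004) = 2008)
(2720334 + 3676263)*(-101728 + E(369, 1031)) = (2720334 + 3676263)*(-101728 + 2008) = 6396597*(-99720) = -637868652840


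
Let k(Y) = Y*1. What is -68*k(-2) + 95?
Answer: 231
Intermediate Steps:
k(Y) = Y
-68*k(-2) + 95 = -68*(-2) + 95 = 136 + 95 = 231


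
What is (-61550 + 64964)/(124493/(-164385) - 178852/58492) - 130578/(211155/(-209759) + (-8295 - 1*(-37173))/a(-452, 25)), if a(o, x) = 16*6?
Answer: -6138152637678310410399/4613694129535345514 ≈ -1330.4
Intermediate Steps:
a(o, x) = 96
(-61550 + 64964)/(124493/(-164385) - 178852/58492) - 130578/(211155/(-209759) + (-8295 - 1*(-37173))/a(-452, 25)) = (-61550 + 64964)/(124493/(-164385) - 178852/58492) - 130578/(211155/(-209759) + (-8295 - 1*(-37173))/96) = 3414/(124493*(-1/164385) - 178852*1/58492) - 130578/(211155*(-1/209759) + (-8295 + 37173)*(1/96)) = 3414/(-124493/164385 - 44713/14623) - 130578/(-211155/209759 + 28878*(1/96)) = 3414/(-9170607644/2403801855) - 130578/(-211155/209759 + 4813/16) = 3414*(-2403801855/9170607644) - 130578/1006191587/3356144 = -4103289766485/4585303822 - 130578*3356144/1006191587 = -4103289766485/4585303822 - 438238571232/1006191587 = -6138152637678310410399/4613694129535345514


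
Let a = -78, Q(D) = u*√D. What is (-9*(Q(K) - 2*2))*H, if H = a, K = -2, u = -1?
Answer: -2808 - 702*I*√2 ≈ -2808.0 - 992.78*I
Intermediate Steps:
Q(D) = -√D
H = -78
(-9*(Q(K) - 2*2))*H = -9*(-√(-2) - 2*2)*(-78) = -9*(-I*√2 - 4)*(-78) = -9*(-4 - I*√2)*(-78) = (36 + 9*I*√2)*(-78) = -2808 - 702*I*√2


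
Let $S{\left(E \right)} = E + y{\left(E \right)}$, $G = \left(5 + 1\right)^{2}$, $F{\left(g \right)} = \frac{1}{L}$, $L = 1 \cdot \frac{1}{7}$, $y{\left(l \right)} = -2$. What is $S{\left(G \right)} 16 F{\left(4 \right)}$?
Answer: $3808$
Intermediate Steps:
$L = \frac{1}{7}$ ($L = 1 \cdot \frac{1}{7} = \frac{1}{7} \approx 0.14286$)
$F{\left(g \right)} = 7$ ($F{\left(g \right)} = \frac{1}{\frac{1}{7}} = 7$)
$G = 36$ ($G = 6^{2} = 36$)
$S{\left(E \right)} = -2 + E$ ($S{\left(E \right)} = E - 2 = -2 + E$)
$S{\left(G \right)} 16 F{\left(4 \right)} = \left(-2 + 36\right) 16 \cdot 7 = 34 \cdot 16 \cdot 7 = 544 \cdot 7 = 3808$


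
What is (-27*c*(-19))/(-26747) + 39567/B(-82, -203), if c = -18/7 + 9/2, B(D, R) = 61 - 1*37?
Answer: 2469307877/1497832 ≈ 1648.6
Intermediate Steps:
B(D, R) = 24 (B(D, R) = 61 - 37 = 24)
c = 27/14 (c = -18*⅐ + 9*(½) = -18/7 + 9/2 = 27/14 ≈ 1.9286)
(-27*c*(-19))/(-26747) + 39567/B(-82, -203) = (-27*27/14*(-19))/(-26747) + 39567/24 = -729/14*(-19)*(-1/26747) + 39567*(1/24) = (13851/14)*(-1/26747) + 13189/8 = -13851/374458 + 13189/8 = 2469307877/1497832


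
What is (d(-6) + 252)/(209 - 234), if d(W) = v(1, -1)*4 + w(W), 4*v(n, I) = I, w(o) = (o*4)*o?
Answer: -79/5 ≈ -15.800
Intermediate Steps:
w(o) = 4*o² (w(o) = (4*o)*o = 4*o²)
v(n, I) = I/4
d(W) = -1 + 4*W² (d(W) = ((¼)*(-1))*4 + 4*W² = -¼*4 + 4*W² = -1 + 4*W²)
(d(-6) + 252)/(209 - 234) = ((-1 + 4*(-6)²) + 252)/(209 - 234) = ((-1 + 4*36) + 252)/(-25) = ((-1 + 144) + 252)*(-1/25) = (143 + 252)*(-1/25) = 395*(-1/25) = -79/5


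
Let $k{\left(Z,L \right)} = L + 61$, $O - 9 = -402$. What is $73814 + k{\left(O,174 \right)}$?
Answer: $74049$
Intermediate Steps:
$O = -393$ ($O = 9 - 402 = -393$)
$k{\left(Z,L \right)} = 61 + L$
$73814 + k{\left(O,174 \right)} = 73814 + \left(61 + 174\right) = 73814 + 235 = 74049$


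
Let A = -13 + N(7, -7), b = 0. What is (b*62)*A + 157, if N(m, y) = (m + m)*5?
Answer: 157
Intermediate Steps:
N(m, y) = 10*m (N(m, y) = (2*m)*5 = 10*m)
A = 57 (A = -13 + 10*7 = -13 + 70 = 57)
(b*62)*A + 157 = (0*62)*57 + 157 = 0*57 + 157 = 0 + 157 = 157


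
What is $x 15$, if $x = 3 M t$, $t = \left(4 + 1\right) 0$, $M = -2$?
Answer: $0$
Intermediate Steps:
$t = 0$ ($t = 5 \cdot 0 = 0$)
$x = 0$ ($x = 3 \left(-2\right) 0 = \left(-6\right) 0 = 0$)
$x 15 = 0 \cdot 15 = 0$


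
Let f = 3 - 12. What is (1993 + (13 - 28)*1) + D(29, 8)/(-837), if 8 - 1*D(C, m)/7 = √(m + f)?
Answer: 1655530/837 + 7*I/837 ≈ 1977.9 + 0.0083632*I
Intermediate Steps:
f = -9
D(C, m) = 56 - 7*√(-9 + m) (D(C, m) = 56 - 7*√(m - 9) = 56 - 7*√(-9 + m))
(1993 + (13 - 28)*1) + D(29, 8)/(-837) = (1993 + (13 - 28)*1) + (56 - 7*√(-9 + 8))/(-837) = (1993 - 15*1) + (56 - 7*I)*(-1/837) = (1993 - 15) + (56 - 7*I)*(-1/837) = 1978 + (-56/837 + 7*I/837) = 1655530/837 + 7*I/837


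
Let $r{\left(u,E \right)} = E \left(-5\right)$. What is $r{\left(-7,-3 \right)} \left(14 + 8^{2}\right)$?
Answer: $1170$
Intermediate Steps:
$r{\left(u,E \right)} = - 5 E$
$r{\left(-7,-3 \right)} \left(14 + 8^{2}\right) = \left(-5\right) \left(-3\right) \left(14 + 8^{2}\right) = 15 \left(14 + 64\right) = 15 \cdot 78 = 1170$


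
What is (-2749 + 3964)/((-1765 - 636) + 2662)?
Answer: 135/29 ≈ 4.6552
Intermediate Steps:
(-2749 + 3964)/((-1765 - 636) + 2662) = 1215/(-2401 + 2662) = 1215/261 = 1215*(1/261) = 135/29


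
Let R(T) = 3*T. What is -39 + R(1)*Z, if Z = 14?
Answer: 3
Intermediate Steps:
-39 + R(1)*Z = -39 + (3*1)*14 = -39 + 3*14 = -39 + 42 = 3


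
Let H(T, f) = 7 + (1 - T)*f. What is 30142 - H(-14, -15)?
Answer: 30360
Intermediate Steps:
H(T, f) = 7 + f*(1 - T)
30142 - H(-14, -15) = 30142 - (7 - 15 - 1*(-14)*(-15)) = 30142 - (7 - 15 - 210) = 30142 - 1*(-218) = 30142 + 218 = 30360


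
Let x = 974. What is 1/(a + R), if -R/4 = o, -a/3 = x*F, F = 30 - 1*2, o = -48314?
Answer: 1/111440 ≈ 8.9734e-6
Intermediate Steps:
F = 28 (F = 30 - 2 = 28)
a = -81816 (a = -2922*28 = -3*27272 = -81816)
R = 193256 (R = -4*(-48314) = 193256)
1/(a + R) = 1/(-81816 + 193256) = 1/111440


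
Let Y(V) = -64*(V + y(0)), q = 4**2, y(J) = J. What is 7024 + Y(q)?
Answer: 6000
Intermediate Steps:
q = 16
Y(V) = -64*V (Y(V) = -64*(V + 0) = -64*V)
7024 + Y(q) = 7024 - 64*16 = 7024 - 1024 = 6000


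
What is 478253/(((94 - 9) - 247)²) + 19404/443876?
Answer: 53198566801/2912270436 ≈ 18.267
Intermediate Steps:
478253/(((94 - 9) - 247)²) + 19404/443876 = 478253/((85 - 247)²) + 19404*(1/443876) = 478253/((-162)²) + 4851/110969 = 478253/26244 + 4851/110969 = 53198566801/2912270436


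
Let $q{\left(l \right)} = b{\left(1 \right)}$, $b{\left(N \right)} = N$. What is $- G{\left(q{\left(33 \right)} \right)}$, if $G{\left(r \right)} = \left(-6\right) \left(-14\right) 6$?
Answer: $-504$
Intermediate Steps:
$q{\left(l \right)} = 1$
$G{\left(r \right)} = 504$ ($G{\left(r \right)} = 84 \cdot 6 = 504$)
$- G{\left(q{\left(33 \right)} \right)} = \left(-1\right) 504 = -504$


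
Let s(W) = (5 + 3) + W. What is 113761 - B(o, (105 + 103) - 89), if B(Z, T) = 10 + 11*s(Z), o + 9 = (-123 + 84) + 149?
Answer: 112552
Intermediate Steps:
s(W) = 8 + W
o = 101 (o = -9 + ((-123 + 84) + 149) = -9 + (-39 + 149) = -9 + 110 = 101)
B(Z, T) = 98 + 11*Z (B(Z, T) = 10 + 11*(8 + Z) = 10 + (88 + 11*Z) = 98 + 11*Z)
113761 - B(o, (105 + 103) - 89) = 113761 - (98 + 11*101) = 113761 - (98 + 1111) = 113761 - 1*1209 = 113761 - 1209 = 112552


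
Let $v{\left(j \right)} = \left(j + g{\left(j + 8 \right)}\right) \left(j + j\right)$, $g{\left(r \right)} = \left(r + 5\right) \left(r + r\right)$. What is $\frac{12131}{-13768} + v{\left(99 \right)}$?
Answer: $\frac{65608170157}{13768} \approx 4.7653 \cdot 10^{6}$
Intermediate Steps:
$g{\left(r \right)} = 2 r \left(5 + r\right)$ ($g{\left(r \right)} = \left(5 + r\right) 2 r = 2 r \left(5 + r\right)$)
$v{\left(j \right)} = 2 j \left(j + 2 \left(8 + j\right) \left(13 + j\right)\right)$ ($v{\left(j \right)} = \left(j + 2 \left(j + 8\right) \left(5 + \left(j + 8\right)\right)\right) \left(j + j\right) = \left(j + 2 \left(8 + j\right) \left(5 + \left(8 + j\right)\right)\right) 2 j = \left(j + 2 \left(8 + j\right) \left(13 + j\right)\right) 2 j = 2 j \left(j + 2 \left(8 + j\right) \left(13 + j\right)\right)$)
$\frac{12131}{-13768} + v{\left(99 \right)} = \frac{12131}{-13768} + 2 \cdot 99 \left(99 + 2 \left(8 + 99\right) \left(13 + 99\right)\right) = 12131 \left(- \frac{1}{13768}\right) + 2 \cdot 99 \left(99 + 2 \cdot 107 \cdot 112\right) = - \frac{12131}{13768} + 2 \cdot 99 \left(99 + 23968\right) = - \frac{12131}{13768} + 2 \cdot 99 \cdot 24067 = - \frac{12131}{13768} + 4765266 = \frac{65608170157}{13768}$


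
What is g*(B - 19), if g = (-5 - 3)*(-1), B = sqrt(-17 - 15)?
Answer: -152 + 32*I*sqrt(2) ≈ -152.0 + 45.255*I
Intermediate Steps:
B = 4*I*sqrt(2) (B = sqrt(-32) = 4*I*sqrt(2) ≈ 5.6569*I)
g = 8 (g = -8*(-1) = 8)
g*(B - 19) = 8*(4*I*sqrt(2) - 19) = 8*(-19 + 4*I*sqrt(2)) = -152 + 32*I*sqrt(2)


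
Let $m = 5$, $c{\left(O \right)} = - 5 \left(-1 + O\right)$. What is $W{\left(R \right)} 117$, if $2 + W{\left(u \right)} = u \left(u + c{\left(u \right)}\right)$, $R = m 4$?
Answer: $-175734$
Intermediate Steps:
$c{\left(O \right)} = 5 - 5 O$
$R = 20$ ($R = 5 \cdot 4 = 20$)
$W{\left(u \right)} = -2 + u \left(5 - 4 u\right)$ ($W{\left(u \right)} = -2 + u \left(u - \left(-5 + 5 u\right)\right) = -2 + u \left(5 - 4 u\right)$)
$W{\left(R \right)} 117 = \left(-2 - 4 \cdot 20^{2} + 5 \cdot 20\right) 117 = \left(-2 - 1600 + 100\right) 117 = \left(-1502\right) 117 = -175734$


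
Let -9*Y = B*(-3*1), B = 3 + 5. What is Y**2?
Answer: 64/9 ≈ 7.1111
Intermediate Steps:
B = 8
Y = 8/3 (Y = -8*(-3*1)/9 = -8*(-3)/9 = -1/9*(-24) = 8/3 ≈ 2.6667)
Y**2 = (8/3)**2 = 64/9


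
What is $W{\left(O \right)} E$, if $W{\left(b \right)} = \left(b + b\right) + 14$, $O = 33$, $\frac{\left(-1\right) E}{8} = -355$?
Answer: $227200$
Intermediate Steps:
$E = 2840$ ($E = \left(-8\right) \left(-355\right) = 2840$)
$W{\left(b \right)} = 14 + 2 b$ ($W{\left(b \right)} = 2 b + 14 = 14 + 2 b$)
$W{\left(O \right)} E = \left(14 + 2 \cdot 33\right) 2840 = \left(14 + 66\right) 2840 = 80 \cdot 2840 = 227200$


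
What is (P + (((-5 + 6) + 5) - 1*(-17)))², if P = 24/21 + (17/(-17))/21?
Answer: 256036/441 ≈ 580.58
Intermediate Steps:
P = 23/21 (P = 24*(1/21) + (17*(-1/17))*(1/21) = 8/7 - 1*1/21 = 8/7 - 1/21 = 23/21 ≈ 1.0952)
(P + (((-5 + 6) + 5) - 1*(-17)))² = (23/21 + (((-5 + 6) + 5) - 1*(-17)))² = (23/21 + ((1 + 5) + 17))² = (23/21 + (6 + 17))² = (23/21 + 23)² = (506/21)² = 256036/441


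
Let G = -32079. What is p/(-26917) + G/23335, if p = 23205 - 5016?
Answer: -1287910758/628108195 ≈ -2.0505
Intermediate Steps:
p = 18189
p/(-26917) + G/23335 = 18189/(-26917) - 32079/23335 = 18189*(-1/26917) - 32079*1/23335 = -18189/26917 - 32079/23335 = -1287910758/628108195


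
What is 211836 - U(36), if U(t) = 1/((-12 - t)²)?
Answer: 488070143/2304 ≈ 2.1184e+5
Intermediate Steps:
U(t) = (-12 - t)⁻²
211836 - U(36) = 211836 - 1/(12 + 36)² = 211836 - 1/48² = 211836 - 1*1/2304 = 211836 - 1/2304 = 488070143/2304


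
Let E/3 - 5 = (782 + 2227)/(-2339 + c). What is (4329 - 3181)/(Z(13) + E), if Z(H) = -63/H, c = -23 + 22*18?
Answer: 29340584/142161 ≈ 206.39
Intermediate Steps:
c = 373 (c = -23 + 396 = 373)
E = 20463/1966 (E = 15 + 3*((782 + 2227)/(-2339 + 373)) = 15 + 3*(3009/(-1966)) = 15 + 3*(3009*(-1/1966)) = 15 + 3*(-3009/1966) = 15 - 9027/1966 = 20463/1966 ≈ 10.408)
(4329 - 3181)/(Z(13) + E) = (4329 - 3181)/(-63/13 + 20463/1966) = 1148/(-63*1/13 + 20463/1966) = 1148/(-63/13 + 20463/1966) = 1148/(142161/25558) = 1148*(25558/142161) = 29340584/142161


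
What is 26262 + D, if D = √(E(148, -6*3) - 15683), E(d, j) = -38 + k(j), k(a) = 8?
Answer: 26262 + I*√15713 ≈ 26262.0 + 125.35*I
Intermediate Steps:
E(d, j) = -30 (E(d, j) = -38 + 8 = -30)
D = I*√15713 (D = √(-30 - 15683) = √(-15713) = I*√15713 ≈ 125.35*I)
26262 + D = 26262 + I*√15713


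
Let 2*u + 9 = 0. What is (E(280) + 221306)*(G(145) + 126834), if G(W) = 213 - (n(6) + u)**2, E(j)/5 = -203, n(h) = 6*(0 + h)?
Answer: 111074907729/4 ≈ 2.7769e+10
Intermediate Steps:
n(h) = 6*h
u = -9/2 (u = -9/2 + (1/2)*0 = -9/2 + 0 = -9/2 ≈ -4.5000)
E(j) = -1015 (E(j) = 5*(-203) = -1015)
G(W) = -3117/4 (G(W) = 213 - (6*6 - 9/2)**2 = 213 - (36 - 9/2)**2 = 213 - (63/2)**2 = 213 - 1*3969/4 = 213 - 3969/4 = -3117/4)
(E(280) + 221306)*(G(145) + 126834) = (-1015 + 221306)*(-3117/4 + 126834) = 220291*(504219/4) = 111074907729/4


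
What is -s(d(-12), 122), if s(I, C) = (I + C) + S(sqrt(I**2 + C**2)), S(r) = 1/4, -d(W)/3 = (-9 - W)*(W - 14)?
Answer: -1425/4 ≈ -356.25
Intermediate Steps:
d(W) = -3*(-14 + W)*(-9 - W) (d(W) = -3*(-9 - W)*(W - 14) = -3*(-9 - W)*(-14 + W) = -3*(-14 + W)*(-9 - W))
S(r) = 1/4
s(I, C) = 1/4 + C + I (s(I, C) = (I + C) + 1/4 = (C + I) + 1/4 = 1/4 + C + I)
-s(d(-12), 122) = -(1/4 + 122 + (-378 - 15*(-12) + 3*(-12)**2)) = -(1/4 + 122 + (-378 + 180 + 3*144)) = -(1/4 + 122 + (-378 + 180 + 432)) = -(1/4 + 122 + 234) = -1*1425/4 = -1425/4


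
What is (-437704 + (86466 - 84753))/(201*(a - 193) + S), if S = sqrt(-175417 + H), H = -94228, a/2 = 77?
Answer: 3417733449/61719566 + 435991*I*sqrt(269645)/61719566 ≈ 55.375 + 3.6682*I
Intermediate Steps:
a = 154 (a = 2*77 = 154)
S = I*sqrt(269645) (S = sqrt(-175417 - 94228) = sqrt(-269645) = I*sqrt(269645) ≈ 519.27*I)
(-437704 + (86466 - 84753))/(201*(a - 193) + S) = (-437704 + (86466 - 84753))/(201*(154 - 193) + I*sqrt(269645)) = (-437704 + 1713)/(201*(-39) + I*sqrt(269645)) = -435991/(-7839 + I*sqrt(269645))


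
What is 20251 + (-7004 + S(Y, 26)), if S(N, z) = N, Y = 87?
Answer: 13334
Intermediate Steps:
20251 + (-7004 + S(Y, 26)) = 20251 + (-7004 + 87) = 20251 - 6917 = 13334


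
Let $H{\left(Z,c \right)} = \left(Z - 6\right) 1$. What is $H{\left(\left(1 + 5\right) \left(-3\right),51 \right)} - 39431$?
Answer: $-39455$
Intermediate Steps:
$H{\left(Z,c \right)} = -6 + Z$ ($H{\left(Z,c \right)} = \left(-6 + Z\right) 1 = -6 + Z$)
$H{\left(\left(1 + 5\right) \left(-3\right),51 \right)} - 39431 = \left(-6 + \left(1 + 5\right) \left(-3\right)\right) - 39431 = \left(-6 + 6 \left(-3\right)\right) - 39431 = \left(-6 - 18\right) - 39431 = -24 - 39431 = -39455$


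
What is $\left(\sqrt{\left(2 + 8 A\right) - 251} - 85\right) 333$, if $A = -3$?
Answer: $-28305 + 333 i \sqrt{273} \approx -28305.0 + 5502.1 i$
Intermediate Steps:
$\left(\sqrt{\left(2 + 8 A\right) - 251} - 85\right) 333 = \left(\sqrt{\left(2 + 8 \left(-3\right)\right) - 251} - 85\right) 333 = \left(\sqrt{\left(2 - 24\right) - 251} - 85\right) 333 = \left(\sqrt{-22 - 251} - 85\right) 333 = \left(\sqrt{-273} - 85\right) 333 = \left(i \sqrt{273} - 85\right) 333 = \left(-85 + i \sqrt{273}\right) 333 = -28305 + 333 i \sqrt{273}$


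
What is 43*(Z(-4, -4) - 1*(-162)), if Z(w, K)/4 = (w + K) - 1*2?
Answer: 5246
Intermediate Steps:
Z(w, K) = -8 + 4*K + 4*w (Z(w, K) = 4*((w + K) - 1*2) = 4*((K + w) - 2) = 4*(-2 + K + w) = -8 + 4*K + 4*w)
43*(Z(-4, -4) - 1*(-162)) = 43*((-8 + 4*(-4) + 4*(-4)) - 1*(-162)) = 43*((-8 - 16 - 16) + 162) = 43*(-40 + 162) = 43*122 = 5246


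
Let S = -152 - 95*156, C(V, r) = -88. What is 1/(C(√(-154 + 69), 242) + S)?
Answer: -1/15060 ≈ -6.6401e-5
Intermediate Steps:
S = -14972 (S = -152 - 14820 = -14972)
1/(C(√(-154 + 69), 242) + S) = 1/(-88 - 14972) = 1/(-15060) = -1/15060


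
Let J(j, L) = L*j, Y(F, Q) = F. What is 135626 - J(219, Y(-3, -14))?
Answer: 136283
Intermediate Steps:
135626 - J(219, Y(-3, -14)) = 135626 - (-3)*219 = 135626 - 1*(-657) = 135626 + 657 = 136283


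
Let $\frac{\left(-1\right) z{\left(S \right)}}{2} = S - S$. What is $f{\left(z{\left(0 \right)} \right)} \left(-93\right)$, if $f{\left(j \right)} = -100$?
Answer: $9300$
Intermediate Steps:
$z{\left(S \right)} = 0$ ($z{\left(S \right)} = - 2 \left(S - S\right) = \left(-2\right) 0 = 0$)
$f{\left(z{\left(0 \right)} \right)} \left(-93\right) = \left(-100\right) \left(-93\right) = 9300$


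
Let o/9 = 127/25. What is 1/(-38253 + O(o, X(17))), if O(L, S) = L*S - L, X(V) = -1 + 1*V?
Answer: -5/187836 ≈ -2.6619e-5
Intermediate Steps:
X(V) = -1 + V
o = 1143/25 (o = 9*(127/25) = 1143/25 ≈ 45.720)
O(L, S) = -L + L*S
1/(-38253 + O(o, X(17))) = 1/(-38253 + 1143*(-1 + (-1 + 17))/25) = 1/(-38253 + 1143*(-1 + 16)/25) = 1/(-38253 + (1143/25)*15) = 1/(-38253 + 3429/5) = 1/(-187836/5) = -5/187836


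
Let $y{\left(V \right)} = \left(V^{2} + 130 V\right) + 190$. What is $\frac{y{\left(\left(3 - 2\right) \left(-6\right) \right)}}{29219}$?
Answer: $- \frac{554}{29219} \approx -0.01896$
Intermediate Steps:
$y{\left(V \right)} = 190 + V^{2} + 130 V$
$\frac{y{\left(\left(3 - 2\right) \left(-6\right) \right)}}{29219} = \frac{190 + \left(\left(3 - 2\right) \left(-6\right)\right)^{2} + 130 \left(3 - 2\right) \left(-6\right)}{29219} = \left(190 + \left(1 \left(-6\right)\right)^{2} + 130 \cdot 1 \left(-6\right)\right) \frac{1}{29219} = \left(190 + \left(-6\right)^{2} + 130 \left(-6\right)\right) \frac{1}{29219} = \left(190 + 36 - 780\right) \frac{1}{29219} = \left(-554\right) \frac{1}{29219} = - \frac{554}{29219}$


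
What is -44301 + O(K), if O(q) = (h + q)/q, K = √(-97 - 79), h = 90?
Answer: -44300 - 45*I*√11/22 ≈ -44300.0 - 6.784*I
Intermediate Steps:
K = 4*I*√11 (K = √(-176) = 4*I*√11 ≈ 13.266*I)
O(q) = (90 + q)/q
-44301 + O(K) = -44301 + (90 + 4*I*√11)/((4*I*√11)) = -44301 + (-I*√11/44)*(90 + 4*I*√11) = -44301 - I*√11*(90 + 4*I*√11)/44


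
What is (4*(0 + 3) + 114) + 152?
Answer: 278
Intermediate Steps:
(4*(0 + 3) + 114) + 152 = (4*3 + 114) + 152 = (12 + 114) + 152 = 126 + 152 = 278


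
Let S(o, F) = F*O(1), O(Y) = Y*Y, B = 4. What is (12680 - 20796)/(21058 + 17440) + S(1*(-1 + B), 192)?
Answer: 3691750/19249 ≈ 191.79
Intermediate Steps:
O(Y) = Y**2
S(o, F) = F (S(o, F) = F*1**2 = F*1 = F)
(12680 - 20796)/(21058 + 17440) + S(1*(-1 + B), 192) = (12680 - 20796)/(21058 + 17440) + 192 = -8116/38498 + 192 = -8116*1/38498 + 192 = -4058/19249 + 192 = 3691750/19249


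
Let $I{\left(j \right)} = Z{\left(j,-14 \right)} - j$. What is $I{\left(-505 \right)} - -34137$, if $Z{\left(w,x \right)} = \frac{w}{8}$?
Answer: $\frac{276631}{8} \approx 34579.0$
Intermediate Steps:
$Z{\left(w,x \right)} = \frac{w}{8}$ ($Z{\left(w,x \right)} = w \frac{1}{8} = \frac{w}{8}$)
$I{\left(j \right)} = - \frac{7 j}{8}$ ($I{\left(j \right)} = \frac{j}{8} - j = - \frac{7 j}{8}$)
$I{\left(-505 \right)} - -34137 = \left(- \frac{7}{8}\right) \left(-505\right) - -34137 = \frac{3535}{8} + 34137 = \frac{276631}{8}$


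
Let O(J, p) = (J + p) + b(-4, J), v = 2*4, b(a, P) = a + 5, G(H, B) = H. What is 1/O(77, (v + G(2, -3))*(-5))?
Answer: 1/28 ≈ 0.035714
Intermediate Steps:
b(a, P) = 5 + a
v = 8
O(J, p) = 1 + J + p (O(J, p) = (J + p) + (5 - 4) = (J + p) + 1 = 1 + J + p)
1/O(77, (v + G(2, -3))*(-5)) = 1/(1 + 77 + (8 + 2)*(-5)) = 1/(1 + 77 + 10*(-5)) = 1/(1 + 77 - 50) = 1/28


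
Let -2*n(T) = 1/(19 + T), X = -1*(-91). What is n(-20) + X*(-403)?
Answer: -73345/2 ≈ -36673.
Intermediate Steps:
X = 91
n(T) = -1/(2*(19 + T))
n(-20) + X*(-403) = -1/(38 + 2*(-20)) + 91*(-403) = -1/(38 - 40) - 36673 = -1/(-2) - 36673 = -1*(-1/2) - 36673 = 1/2 - 36673 = -73345/2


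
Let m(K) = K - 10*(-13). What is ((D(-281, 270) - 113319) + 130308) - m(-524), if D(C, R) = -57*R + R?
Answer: 2263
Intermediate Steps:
m(K) = 130 + K (m(K) = K + 130 = 130 + K)
D(C, R) = -56*R
((D(-281, 270) - 113319) + 130308) - m(-524) = ((-56*270 - 113319) + 130308) - (130 - 524) = ((-15120 - 113319) + 130308) - 1*(-394) = (-128439 + 130308) + 394 = 1869 + 394 = 2263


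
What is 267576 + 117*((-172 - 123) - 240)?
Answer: 204981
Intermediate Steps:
267576 + 117*((-172 - 123) - 240) = 267576 + 117*(-295 - 240) = 267576 + 117*(-535) = 267576 - 62595 = 204981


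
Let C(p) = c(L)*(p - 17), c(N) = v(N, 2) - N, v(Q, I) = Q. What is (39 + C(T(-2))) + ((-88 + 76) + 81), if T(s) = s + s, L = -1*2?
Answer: 108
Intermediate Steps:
L = -2
c(N) = 0 (c(N) = N - N = 0)
T(s) = 2*s
C(p) = 0 (C(p) = 0*(p - 17) = 0*(-17 + p) = 0)
(39 + C(T(-2))) + ((-88 + 76) + 81) = (39 + 0) + ((-88 + 76) + 81) = 39 + (-12 + 81) = 39 + 69 = 108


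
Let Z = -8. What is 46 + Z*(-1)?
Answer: 54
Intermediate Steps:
46 + Z*(-1) = 46 - 8*(-1) = 46 + 8 = 54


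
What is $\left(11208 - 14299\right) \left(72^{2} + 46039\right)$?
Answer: $-158330293$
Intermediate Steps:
$\left(11208 - 14299\right) \left(72^{2} + 46039\right) = - 3091 \left(5184 + 46039\right) = \left(-3091\right) 51223 = -158330293$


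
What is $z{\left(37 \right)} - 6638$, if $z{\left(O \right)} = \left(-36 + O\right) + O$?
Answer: $-6600$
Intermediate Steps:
$z{\left(O \right)} = -36 + 2 O$
$z{\left(37 \right)} - 6638 = \left(-36 + 2 \cdot 37\right) - 6638 = \left(-36 + 74\right) + \left(-9628 + 2990\right) = 38 - 6638 = -6600$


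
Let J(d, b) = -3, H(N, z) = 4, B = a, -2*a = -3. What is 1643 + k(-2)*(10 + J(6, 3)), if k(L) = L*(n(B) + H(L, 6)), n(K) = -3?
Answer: 1629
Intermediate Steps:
a = 3/2 (a = -½*(-3) = 3/2 ≈ 1.5000)
B = 3/2 ≈ 1.5000
k(L) = L (k(L) = L*(-3 + 4) = L*1 = L)
1643 + k(-2)*(10 + J(6, 3)) = 1643 - 2*(10 - 3) = 1643 - 2*7 = 1643 - 14 = 1629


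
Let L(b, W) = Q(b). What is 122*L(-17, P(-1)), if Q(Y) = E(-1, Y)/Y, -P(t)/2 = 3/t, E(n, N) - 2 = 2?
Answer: -488/17 ≈ -28.706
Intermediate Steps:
E(n, N) = 4 (E(n, N) = 2 + 2 = 4)
P(t) = -6/t
Q(Y) = 4/Y
L(b, W) = 4/b
122*L(-17, P(-1)) = 122*(4/(-17)) = 122*(4*(-1/17)) = 122*(-4/17) = -488/17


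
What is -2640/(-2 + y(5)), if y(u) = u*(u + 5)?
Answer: -55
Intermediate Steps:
y(u) = u*(5 + u)
-2640/(-2 + y(5)) = -2640/(-2 + 5*(5 + 5)) = -2640/(-2 + 5*10) = -2640/(-2 + 50) = -2640/48 = (1/48)*(-2640) = -55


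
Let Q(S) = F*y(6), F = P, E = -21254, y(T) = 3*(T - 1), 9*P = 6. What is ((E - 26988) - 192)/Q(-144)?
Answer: -24217/5 ≈ -4843.4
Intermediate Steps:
P = ⅔ (P = (⅑)*6 = ⅔ ≈ 0.66667)
y(T) = -3 + 3*T (y(T) = 3*(-1 + T) = -3 + 3*T)
F = ⅔ ≈ 0.66667
Q(S) = 10 (Q(S) = 2*(-3 + 3*6)/3 = 2*(-3 + 18)/3 = (⅔)*15 = 10)
((E - 26988) - 192)/Q(-144) = ((-21254 - 26988) - 192)/10 = (-48242 - 192)*(⅒) = -48434*⅒ = -24217/5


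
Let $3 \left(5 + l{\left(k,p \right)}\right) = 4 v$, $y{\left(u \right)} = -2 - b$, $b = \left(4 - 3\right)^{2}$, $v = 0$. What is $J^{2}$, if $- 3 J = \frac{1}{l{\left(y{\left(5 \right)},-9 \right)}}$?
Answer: $\frac{1}{225} \approx 0.0044444$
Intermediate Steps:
$b = 1$ ($b = 1^{2} = 1$)
$y{\left(u \right)} = -3$ ($y{\left(u \right)} = -2 - 1 = -3$)
$l{\left(k,p \right)} = -5$ ($l{\left(k,p \right)} = -5 + \frac{4 \cdot 0}{3} = -5 + \frac{1}{3} \cdot 0 = -5 + 0 = -5$)
$J = \frac{1}{15}$ ($J = - \frac{1}{3 \left(-5\right)} = \left(- \frac{1}{3}\right) \left(- \frac{1}{5}\right) = \frac{1}{15} \approx 0.066667$)
$J^{2} = \left(\frac{1}{15}\right)^{2} = \frac{1}{225}$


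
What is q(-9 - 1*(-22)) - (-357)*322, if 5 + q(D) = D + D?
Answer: 114975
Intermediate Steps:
q(D) = -5 + 2*D (q(D) = -5 + (D + D) = -5 + 2*D)
q(-9 - 1*(-22)) - (-357)*322 = (-5 + 2*(-9 - 1*(-22))) - (-357)*322 = (-5 + 2*(-9 + 22)) - 1*(-114954) = (-5 + 2*13) + 114954 = (-5 + 26) + 114954 = 21 + 114954 = 114975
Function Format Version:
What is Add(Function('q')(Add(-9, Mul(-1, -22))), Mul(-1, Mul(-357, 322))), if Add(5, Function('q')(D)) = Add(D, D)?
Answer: 114975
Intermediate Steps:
Function('q')(D) = Add(-5, Mul(2, D)) (Function('q')(D) = Add(-5, Add(D, D)) = Add(-5, Mul(2, D)))
Add(Function('q')(Add(-9, Mul(-1, -22))), Mul(-1, Mul(-357, 322))) = Add(Add(-5, Mul(2, Add(-9, Mul(-1, -22)))), Mul(-1, Mul(-357, 322))) = Add(Add(-5, Mul(2, Add(-9, 22))), Mul(-1, -114954)) = Add(Add(-5, Mul(2, 13)), 114954) = Add(Add(-5, 26), 114954) = Add(21, 114954) = 114975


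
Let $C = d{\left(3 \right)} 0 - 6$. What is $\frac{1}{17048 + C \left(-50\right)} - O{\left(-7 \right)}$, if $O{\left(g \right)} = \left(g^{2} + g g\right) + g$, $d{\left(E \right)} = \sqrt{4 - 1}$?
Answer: $- \frac{1578667}{17348} \approx -91.0$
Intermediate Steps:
$d{\left(E \right)} = \sqrt{3}$
$O{\left(g \right)} = g + 2 g^{2}$ ($O{\left(g \right)} = \left(g^{2} + g^{2}\right) + g = 2 g^{2} + g = g + 2 g^{2}$)
$C = -6$ ($C = \sqrt{3} \cdot 0 - 6 = 0 - 6 = -6$)
$\frac{1}{17048 + C \left(-50\right)} - O{\left(-7 \right)} = \frac{1}{17048 - -300} - - 7 \left(1 + 2 \left(-7\right)\right) = \frac{1}{17048 + 300} - - 7 \left(1 - 14\right) = \frac{1}{17348} - \left(-7\right) \left(-13\right) = \frac{1}{17348} - 91 = - \frac{1578667}{17348}$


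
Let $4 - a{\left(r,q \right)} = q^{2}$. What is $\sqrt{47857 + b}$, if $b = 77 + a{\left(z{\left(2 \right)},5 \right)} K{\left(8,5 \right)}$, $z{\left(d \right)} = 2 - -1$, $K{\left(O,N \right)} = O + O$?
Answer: $\sqrt{47598} \approx 218.17$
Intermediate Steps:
$K{\left(O,N \right)} = 2 O$
$z{\left(d \right)} = 3$ ($z{\left(d \right)} = 2 + 1 = 3$)
$a{\left(r,q \right)} = 4 - q^{2}$
$b = -259$ ($b = 77 + \left(4 - 5^{2}\right) 2 \cdot 8 = 77 + \left(4 - 25\right) 16 = 77 - 336 = -259$)
$\sqrt{47857 + b} = \sqrt{47857 - 259} = \sqrt{47598}$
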